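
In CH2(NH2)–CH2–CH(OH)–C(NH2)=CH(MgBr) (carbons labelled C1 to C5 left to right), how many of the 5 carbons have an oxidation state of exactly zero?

Tallying each carbon's bonds:
C1: 1C, 2H, 1N → 0 − 2 + 1 = -1
C2: 2C, 2H → 0 − 2 = -2
C3: 2C, 1H, 1O → 0 − 1 + 1 = 0
C4: 3C, 1N → 0 + 1 = +1
C5: 2C, 1H, 1Mg → 0 − 1 − 1 = -2
1 carbon (C3) meets the condition.

1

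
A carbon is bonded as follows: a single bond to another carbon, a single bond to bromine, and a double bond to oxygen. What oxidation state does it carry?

Count +1 for every bond to an atom more electronegative than carbon and −1 for every bond to one less electronegative; C–C bonds are 0.
The carbon has one bond to C (0), one bond to Br (+1), a double bond to O (2×+1 = +2).
Oxidation state = 0 + 1 + 2 = +3.

+3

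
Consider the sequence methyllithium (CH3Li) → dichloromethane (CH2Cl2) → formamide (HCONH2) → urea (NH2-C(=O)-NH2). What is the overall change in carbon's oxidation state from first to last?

+8

Carbon oxidation states along the series — methyllithium: -4, dichloromethane: 0, formamide: +2, urea: +4.
Net change = +4 − (-4) = +8.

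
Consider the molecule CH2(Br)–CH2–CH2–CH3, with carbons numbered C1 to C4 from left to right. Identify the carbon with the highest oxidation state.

C1

Each bond to a more electronegative atom (O, N, halogen) counts +1, each bond to a less electronegative atom (H, metal, B, Si) counts −1, and each C–C bond counts 0. Tallying each carbon:
C1: 1C, 2H, 1Br → 0 − 2 + 1 = -1
C2: 2C, 2H → 0 − 2 = -2
C3: 2C, 2H → 0 − 2 = -2
C4: 1C, 3H → 0 − 3 = -3
The most oxidised carbon is C1 at -1.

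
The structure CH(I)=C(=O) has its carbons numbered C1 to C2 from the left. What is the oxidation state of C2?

+2

C2 has a double bond to C (2×0 = 0), a double bond to O (2×+1 = +2).
Oxidation state = 0 + 2 = +2.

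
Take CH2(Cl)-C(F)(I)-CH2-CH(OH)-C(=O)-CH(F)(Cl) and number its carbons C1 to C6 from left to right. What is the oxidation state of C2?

+2

C2 has one bond to C (0), one bond to C (0), one bond to F (+1), one bond to I (+1).
Oxidation state = 0 + 0 + 1 + 1 = +2.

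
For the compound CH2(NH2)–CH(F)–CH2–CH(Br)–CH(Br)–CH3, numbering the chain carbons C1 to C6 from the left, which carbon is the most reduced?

C6

Assign +1 per bond to O/N/halogen, −1 per bond to H or an electropositive element, and 0 per bond to carbon. Tallying each carbon:
C1: 1C, 2H, 1N → 0 − 2 + 1 = -1
C2: 2C, 1H, 1F → 0 − 1 + 1 = 0
C3: 2C, 2H → 0 − 2 = -2
C4: 2C, 1H, 1Br → 0 − 1 + 1 = 0
C5: 2C, 1H, 1Br → 0 − 1 + 1 = 0
C6: 1C, 3H → 0 − 3 = -3
The most reduced carbon is C6 at -3.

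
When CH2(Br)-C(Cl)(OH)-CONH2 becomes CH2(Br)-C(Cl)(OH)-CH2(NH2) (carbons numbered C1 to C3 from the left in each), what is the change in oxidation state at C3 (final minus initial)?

-4

Before: C3 has 1 bond to C, 2 bonds to O, 1 bond to N → oxidation state +3.
After: C3 has 1 bond to C, 2 bonds to H, 1 bond to N → oxidation state -1.
Δ = -1 − (+3) = -4, so this is a reduction at C3.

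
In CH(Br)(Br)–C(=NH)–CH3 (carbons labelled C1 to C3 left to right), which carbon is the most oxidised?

Tallying each carbon's bonds:
C1: 1C, 1H, 2Br → 0 − 1 + 2 = +1
C2: 2C, 2N → 0 + 2 = +2
C3: 1C, 3H → 0 − 3 = -3
The most oxidised carbon is C2 at +2.

C2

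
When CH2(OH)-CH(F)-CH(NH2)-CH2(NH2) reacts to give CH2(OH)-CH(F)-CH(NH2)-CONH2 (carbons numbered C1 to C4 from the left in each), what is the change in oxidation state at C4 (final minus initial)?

+4

Before: C4 has 1 bond to C, 2 bonds to H, 1 bond to N → oxidation state -1.
After: C4 has 1 bond to C, 2 bonds to O, 1 bond to N → oxidation state +3.
Δ = +3 − (-1) = +4, so this is an oxidation at C4.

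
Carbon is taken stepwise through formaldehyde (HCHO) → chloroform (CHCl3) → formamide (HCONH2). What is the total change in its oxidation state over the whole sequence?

Carbon oxidation states along the series — formaldehyde: 0, chloroform: +2, formamide: +2.
Net change = +2 − (0) = +2.

+2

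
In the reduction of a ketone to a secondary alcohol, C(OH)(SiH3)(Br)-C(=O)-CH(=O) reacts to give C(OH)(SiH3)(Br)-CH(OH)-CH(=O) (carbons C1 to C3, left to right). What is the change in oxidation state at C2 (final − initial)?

Before: C2 has 2 bonds to C, 2 bonds to O → oxidation state +2.
After: C2 has 2 bonds to C, 1 bond to H, 1 bond to O → oxidation state 0.
Δ = 0 − (+2) = -2, so this is a reduction at C2.

-2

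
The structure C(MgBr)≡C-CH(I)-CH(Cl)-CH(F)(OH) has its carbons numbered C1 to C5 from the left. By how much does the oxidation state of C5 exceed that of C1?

+2

C5: 1C, 1H, 1O, 1F → 0 − 1 + 1 + 1 = +1
C1: 3C, 1Mg → 0 − 1 = -1
Difference: +1 − (-1) = +2.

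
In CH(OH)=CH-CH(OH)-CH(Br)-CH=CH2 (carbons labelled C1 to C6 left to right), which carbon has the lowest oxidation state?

C6

Tallying each carbon's bonds:
C1: 2C, 1H, 1O → 0 − 1 + 1 = 0
C2: 3C, 1H → 0 − 1 = -1
C3: 2C, 1H, 1O → 0 − 1 + 1 = 0
C4: 2C, 1H, 1Br → 0 − 1 + 1 = 0
C5: 3C, 1H → 0 − 1 = -1
C6: 2C, 2H → 0 − 2 = -2
The most reduced carbon is C6 at -2.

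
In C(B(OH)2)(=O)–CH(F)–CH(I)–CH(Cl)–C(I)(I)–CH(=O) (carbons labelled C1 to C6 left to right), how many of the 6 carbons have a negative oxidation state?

Count +1 for every bond to an atom more electronegative than carbon and −1 for every bond to one less electronegative; C–C bonds are 0. Tallying each carbon:
C1: 1C, 2O, 1B → 0 + 2 − 1 = +1
C2: 2C, 1H, 1F → 0 − 1 + 1 = 0
C3: 2C, 1H, 1I → 0 − 1 + 1 = 0
C4: 2C, 1H, 1Cl → 0 − 1 + 1 = 0
C5: 2C, 2I → 0 + 2 = +2
C6: 1C, 1H, 2O → 0 − 1 + 2 = +1
0 carbons meet the condition.

0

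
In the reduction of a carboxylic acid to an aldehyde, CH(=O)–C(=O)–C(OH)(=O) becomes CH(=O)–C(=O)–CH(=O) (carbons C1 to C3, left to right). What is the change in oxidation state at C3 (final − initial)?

-2

Before: C3 has 1 bond to C, 3 bonds to O → oxidation state +3.
After: C3 has 1 bond to C, 1 bond to H, 2 bonds to O → oxidation state +1.
Δ = +1 − (+3) = -2, so this is a reduction at C3.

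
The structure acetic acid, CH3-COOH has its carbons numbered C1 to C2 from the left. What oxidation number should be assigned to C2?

+3

Bonds to more-electronegative neighbours contribute +1 each, bonds to H or metals contribute −1 each, and C–C bonds contribute 0.
C2 has a double bond to O (2×+1 = +2), one bond to O (+1), one bond to C (0).
Oxidation state = +2 + 1 + 0 = +3.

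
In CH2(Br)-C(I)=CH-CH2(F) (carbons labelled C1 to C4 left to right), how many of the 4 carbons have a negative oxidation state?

Assign +1 per bond to O/N/halogen, −1 per bond to H or an electropositive element, and 0 per bond to carbon. Tallying each carbon:
C1: 1C, 2H, 1Br → 0 − 2 + 1 = -1
C2: 3C, 1I → 0 + 1 = +1
C3: 3C, 1H → 0 − 1 = -1
C4: 1C, 2H, 1F → 0 − 2 + 1 = -1
3 carbons (C1, C3, C4) meet the condition.

3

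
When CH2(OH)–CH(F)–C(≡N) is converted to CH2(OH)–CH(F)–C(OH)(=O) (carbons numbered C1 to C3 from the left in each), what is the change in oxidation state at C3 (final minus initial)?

0

Before: C3 has 1 bond to C, 3 bonds to N → oxidation state +3.
After: C3 has 1 bond to C, 3 bonds to O → oxidation state +3.
Δ = +3 − (+3) = 0, so no net redox change at C3.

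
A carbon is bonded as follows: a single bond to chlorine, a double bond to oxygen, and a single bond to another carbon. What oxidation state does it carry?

The carbon has one bond to C (0), a double bond to O (2×+1 = +2), one bond to Cl (+1).
Oxidation state = 0 + 2 + 1 = +3.

+3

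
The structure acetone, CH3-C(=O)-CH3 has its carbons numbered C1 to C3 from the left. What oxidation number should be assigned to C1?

-3

Count +1 for every bond to an atom more electronegative than carbon and −1 for every bond to one less electronegative; C–C bonds are 0.
C1 has one bond to H (-1), one bond to H (-1), one bond to H (-1), one bond to C (0).
Oxidation state = -1 − 1 − 1 + 0 = -3.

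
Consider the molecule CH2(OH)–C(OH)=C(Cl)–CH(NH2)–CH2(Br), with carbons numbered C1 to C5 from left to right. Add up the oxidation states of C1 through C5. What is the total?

0

Assign +1 per bond to O/N/halogen, −1 per bond to H or an electropositive element, and 0 per bond to carbon. Tallying each carbon:
C1: 1C, 2H, 1O → 0 − 2 + 1 = -1
C2: 3C, 1O → 0 + 1 = +1
C3: 3C, 1Cl → 0 + 1 = +1
C4: 2C, 1H, 1N → 0 − 1 + 1 = 0
C5: 1C, 2H, 1Br → 0 − 2 + 1 = -1
Sum = -1 + 1 + 1 + 0 − 1 = 0.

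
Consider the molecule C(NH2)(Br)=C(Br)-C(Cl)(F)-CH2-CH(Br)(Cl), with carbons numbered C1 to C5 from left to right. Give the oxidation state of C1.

Bonds to more-electronegative neighbours contribute +1 each, bonds to H or metals contribute −1 each, and C–C bonds contribute 0.
C1 has a double bond to C (2×0 = 0), one bond to N (+1), one bond to Br (+1).
Oxidation state = 0 + 1 + 1 = +2.

+2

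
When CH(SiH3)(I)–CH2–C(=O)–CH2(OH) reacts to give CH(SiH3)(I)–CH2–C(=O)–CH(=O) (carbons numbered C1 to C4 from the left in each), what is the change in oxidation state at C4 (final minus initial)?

+2

Before: C4 has 1 bond to C, 2 bonds to H, 1 bond to O → oxidation state -1.
After: C4 has 1 bond to C, 1 bond to H, 2 bonds to O → oxidation state +1.
Δ = +1 − (-1) = +2, so this is an oxidation at C4.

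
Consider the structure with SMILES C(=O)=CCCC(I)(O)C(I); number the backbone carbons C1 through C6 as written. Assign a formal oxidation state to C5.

Count +1 for every bond to an atom more electronegative than carbon and −1 for every bond to one less electronegative; C–C bonds are 0.
C5 has one bond to C (0), one bond to C (0), one bond to I (+1), one bond to O (+1).
Oxidation state = 0 + 0 + 1 + 1 = +2.

+2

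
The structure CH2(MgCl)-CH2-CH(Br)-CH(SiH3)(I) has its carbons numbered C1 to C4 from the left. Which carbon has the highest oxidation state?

C3

Each bond to a more electronegative atom (O, N, halogen) counts +1, each bond to a less electronegative atom (H, metal, B, Si) counts −1, and each C–C bond counts 0. Tallying each carbon:
C1: 1C, 2H, 1Mg → 0 − 2 − 1 = -3
C2: 2C, 2H → 0 − 2 = -2
C3: 2C, 1H, 1Br → 0 − 1 + 1 = 0
C4: 1C, 1H, 1I, 1Si → 0 − 1 + 1 − 1 = -1
The most oxidised carbon is C3 at 0.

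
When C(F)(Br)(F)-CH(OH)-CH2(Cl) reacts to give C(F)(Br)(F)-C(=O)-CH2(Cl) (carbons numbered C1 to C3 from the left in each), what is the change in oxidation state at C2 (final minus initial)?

Before: C2 has 2 bonds to C, 1 bond to H, 1 bond to O → oxidation state 0.
After: C2 has 2 bonds to C, 2 bonds to O → oxidation state +2.
Δ = +2 − (0) = +2, so this is an oxidation at C2.

+2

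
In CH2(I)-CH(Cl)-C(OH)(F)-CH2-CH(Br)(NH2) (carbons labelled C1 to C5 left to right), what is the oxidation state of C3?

+2

C3 has one bond to C (0), one bond to C (0), one bond to O (+1), one bond to F (+1).
Oxidation state = 0 + 0 + 1 + 1 = +2.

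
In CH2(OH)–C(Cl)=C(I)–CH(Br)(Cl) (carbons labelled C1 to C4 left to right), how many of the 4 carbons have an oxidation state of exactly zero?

Tallying each carbon's bonds:
C1: 1C, 2H, 1O → 0 − 2 + 1 = -1
C2: 3C, 1Cl → 0 + 1 = +1
C3: 3C, 1I → 0 + 1 = +1
C4: 1C, 1H, 1Cl, 1Br → 0 − 1 + 1 + 1 = +1
0 carbons meet the condition.

0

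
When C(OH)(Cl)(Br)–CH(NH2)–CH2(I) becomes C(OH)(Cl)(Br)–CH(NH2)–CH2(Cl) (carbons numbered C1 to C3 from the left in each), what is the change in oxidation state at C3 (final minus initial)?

Before: C3 has 1 bond to C, 2 bonds to H, 1 bond to I → oxidation state -1.
After: C3 has 1 bond to C, 2 bonds to H, 1 bond to Cl → oxidation state -1.
Δ = -1 − (-1) = 0, so no net redox change at C3.

0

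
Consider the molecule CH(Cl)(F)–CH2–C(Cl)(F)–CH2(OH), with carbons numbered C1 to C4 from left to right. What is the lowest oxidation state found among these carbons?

Assign +1 per bond to O/N/halogen, −1 per bond to H or an electropositive element, and 0 per bond to carbon. Tallying each carbon:
C1: 1C, 1H, 1F, 1Cl → 0 − 1 + 1 + 1 = +1
C2: 2C, 2H → 0 − 2 = -2
C3: 2C, 1F, 1Cl → 0 + 1 + 1 = +2
C4: 1C, 2H, 1O → 0 − 2 + 1 = -1
The lowest value is -2.

-2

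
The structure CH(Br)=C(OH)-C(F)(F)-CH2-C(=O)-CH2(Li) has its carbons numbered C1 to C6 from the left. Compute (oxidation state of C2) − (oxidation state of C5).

C2: 3C, 1O → 0 + 1 = +1
C5: 2C, 2O → 0 + 2 = +2
Difference: +1 − (+2) = -1.

-1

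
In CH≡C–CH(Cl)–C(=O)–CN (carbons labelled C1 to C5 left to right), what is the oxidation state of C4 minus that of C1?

+3

C4: 2C, 2O → 0 + 2 = +2
C1: 3C, 1H → 0 − 1 = -1
Difference: +2 − (-1) = +3.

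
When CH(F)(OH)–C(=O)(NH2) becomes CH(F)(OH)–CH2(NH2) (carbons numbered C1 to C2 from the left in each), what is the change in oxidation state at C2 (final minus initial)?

Before: C2 has 1 bond to C, 2 bonds to O, 1 bond to N → oxidation state +3.
After: C2 has 1 bond to C, 2 bonds to H, 1 bond to N → oxidation state -1.
Δ = -1 − (+3) = -4, so this is a reduction at C2.

-4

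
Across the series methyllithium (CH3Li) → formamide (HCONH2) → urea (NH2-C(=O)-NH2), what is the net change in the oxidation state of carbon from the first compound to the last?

+8

Carbon oxidation states along the series — methyllithium: -4, formamide: +2, urea: +4.
Net change = +4 − (-4) = +8.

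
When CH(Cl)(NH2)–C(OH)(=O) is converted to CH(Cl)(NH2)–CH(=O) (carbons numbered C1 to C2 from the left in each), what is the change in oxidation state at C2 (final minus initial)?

Before: C2 has 1 bond to C, 3 bonds to O → oxidation state +3.
After: C2 has 1 bond to C, 1 bond to H, 2 bonds to O → oxidation state +1.
Δ = +1 − (+3) = -2, so this is a reduction at C2.

-2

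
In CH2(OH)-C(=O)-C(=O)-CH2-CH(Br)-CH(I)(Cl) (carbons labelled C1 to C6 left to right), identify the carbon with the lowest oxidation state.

C4

Each bond to a more electronegative atom (O, N, halogen) counts +1, each bond to a less electronegative atom (H, metal, B, Si) counts −1, and each C–C bond counts 0. Tallying each carbon:
C1: 1C, 2H, 1O → 0 − 2 + 1 = -1
C2: 2C, 2O → 0 + 2 = +2
C3: 2C, 2O → 0 + 2 = +2
C4: 2C, 2H → 0 − 2 = -2
C5: 2C, 1H, 1Br → 0 − 1 + 1 = 0
C6: 1C, 1H, 1Cl, 1I → 0 − 1 + 1 + 1 = +1
The most reduced carbon is C4 at -2.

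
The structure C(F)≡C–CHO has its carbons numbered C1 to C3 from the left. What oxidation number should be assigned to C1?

C1 has a triple bond to C (3×0 = 0), one bond to F (+1).
Oxidation state = 0 + 1 = +1.

+1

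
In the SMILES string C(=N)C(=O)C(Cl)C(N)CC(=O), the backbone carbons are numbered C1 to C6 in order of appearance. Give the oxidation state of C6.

Assign +1 per bond to O/N/halogen, −1 per bond to H or an electropositive element, and 0 per bond to carbon.
C6 has one bond to C (0), a double bond to O (2×+1 = +2), one bond to H (-1).
Oxidation state = 0 + 2 − 1 = +1.

+1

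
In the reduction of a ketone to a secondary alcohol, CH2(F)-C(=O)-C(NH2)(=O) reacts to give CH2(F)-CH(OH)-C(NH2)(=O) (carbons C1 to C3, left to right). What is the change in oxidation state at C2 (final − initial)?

Before: C2 has 2 bonds to C, 2 bonds to O → oxidation state +2.
After: C2 has 2 bonds to C, 1 bond to H, 1 bond to O → oxidation state 0.
Δ = 0 − (+2) = -2, so this is a reduction at C2.

-2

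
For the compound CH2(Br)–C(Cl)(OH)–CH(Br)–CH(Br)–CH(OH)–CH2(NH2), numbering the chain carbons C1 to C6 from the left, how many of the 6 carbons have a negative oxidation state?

2

Tallying each carbon's bonds:
C1: 1C, 2H, 1Br → 0 − 2 + 1 = -1
C2: 2C, 1O, 1Cl → 0 + 1 + 1 = +2
C3: 2C, 1H, 1Br → 0 − 1 + 1 = 0
C4: 2C, 1H, 1Br → 0 − 1 + 1 = 0
C5: 2C, 1H, 1O → 0 − 1 + 1 = 0
C6: 1C, 2H, 1N → 0 − 2 + 1 = -1
2 carbons (C1, C6) meet the condition.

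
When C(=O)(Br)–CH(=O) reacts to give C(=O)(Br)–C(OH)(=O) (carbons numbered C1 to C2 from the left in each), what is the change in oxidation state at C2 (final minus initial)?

Before: C2 has 1 bond to C, 1 bond to H, 2 bonds to O → oxidation state +1.
After: C2 has 1 bond to C, 3 bonds to O → oxidation state +3.
Δ = +3 − (+1) = +2, so this is an oxidation at C2.

+2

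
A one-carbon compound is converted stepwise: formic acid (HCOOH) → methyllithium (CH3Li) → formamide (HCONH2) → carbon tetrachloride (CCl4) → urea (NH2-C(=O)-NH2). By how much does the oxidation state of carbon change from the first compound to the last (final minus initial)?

Carbon oxidation states along the series — formic acid: +2, methyllithium: -4, formamide: +2, carbon tetrachloride: +4, urea: +4.
Net change = +4 − (+2) = +2.

+2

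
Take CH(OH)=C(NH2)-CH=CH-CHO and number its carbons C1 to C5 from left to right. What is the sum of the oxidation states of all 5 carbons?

Bonds to more-electronegative neighbours contribute +1 each, bonds to H or metals contribute −1 each, and C–C bonds contribute 0. Tallying each carbon:
C1: 2C, 1H, 1O → 0 − 1 + 1 = 0
C2: 3C, 1N → 0 + 1 = +1
C3: 3C, 1H → 0 − 1 = -1
C4: 3C, 1H → 0 − 1 = -1
C5: 1C, 1H, 2O → 0 − 1 + 2 = +1
Sum = 0 + 1 − 1 − 1 + 1 = 0.

0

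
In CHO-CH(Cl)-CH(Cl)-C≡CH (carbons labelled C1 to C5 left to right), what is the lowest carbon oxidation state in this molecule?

Bonds to more-electronegative neighbours contribute +1 each, bonds to H or metals contribute −1 each, and C–C bonds contribute 0. Tallying each carbon:
C1: 1C, 1H, 2O → 0 − 1 + 2 = +1
C2: 2C, 1H, 1Cl → 0 − 1 + 1 = 0
C3: 2C, 1H, 1Cl → 0 − 1 + 1 = 0
C4: 4C → 0 = 0
C5: 3C, 1H → 0 − 1 = -1
The lowest value is -1.

-1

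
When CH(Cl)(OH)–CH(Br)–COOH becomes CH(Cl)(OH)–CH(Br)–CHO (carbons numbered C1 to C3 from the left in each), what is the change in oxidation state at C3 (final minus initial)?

Before: C3 has 1 bond to C, 3 bonds to O → oxidation state +3.
After: C3 has 1 bond to C, 1 bond to H, 2 bonds to O → oxidation state +1.
Δ = +1 − (+3) = -2, so this is a reduction at C3.

-2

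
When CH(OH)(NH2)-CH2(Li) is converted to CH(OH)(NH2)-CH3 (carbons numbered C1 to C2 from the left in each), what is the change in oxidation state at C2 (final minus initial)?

0

Before: C2 has 1 bond to C, 2 bonds to H, 1 bond to Li → oxidation state -3.
After: C2 has 1 bond to C, 3 bonds to H → oxidation state -3.
Δ = -3 − (-3) = 0, so no net redox change at C2.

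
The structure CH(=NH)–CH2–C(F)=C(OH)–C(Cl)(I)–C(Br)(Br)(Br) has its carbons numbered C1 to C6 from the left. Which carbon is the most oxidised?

C6

Bonds to more-electronegative neighbours contribute +1 each, bonds to H or metals contribute −1 each, and C–C bonds contribute 0. Tallying each carbon:
C1: 1C, 1H, 2N → 0 − 1 + 2 = +1
C2: 2C, 2H → 0 − 2 = -2
C3: 3C, 1F → 0 + 1 = +1
C4: 3C, 1O → 0 + 1 = +1
C5: 2C, 1Cl, 1I → 0 + 1 + 1 = +2
C6: 1C, 3Br → 0 + 3 = +3
The most oxidised carbon is C6 at +3.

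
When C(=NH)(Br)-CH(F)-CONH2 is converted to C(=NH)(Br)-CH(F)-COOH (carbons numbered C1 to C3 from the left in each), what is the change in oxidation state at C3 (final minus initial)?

Before: C3 has 1 bond to C, 2 bonds to O, 1 bond to N → oxidation state +3.
After: C3 has 1 bond to C, 3 bonds to O → oxidation state +3.
Δ = +3 − (+3) = 0, so no net redox change at C3.

0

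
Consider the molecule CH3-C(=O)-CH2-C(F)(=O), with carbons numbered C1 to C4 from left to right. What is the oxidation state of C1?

-3

Bonds to more-electronegative neighbours contribute +1 each, bonds to H or metals contribute −1 each, and C–C bonds contribute 0.
C1 has one bond to C (0), one bond to H (-1), one bond to H (-1), one bond to H (-1).
Oxidation state = 0 − 1 − 1 − 1 = -3.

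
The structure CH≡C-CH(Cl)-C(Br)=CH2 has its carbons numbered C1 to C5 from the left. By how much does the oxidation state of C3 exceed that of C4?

-1

C3: 2C, 1H, 1Cl → 0 − 1 + 1 = 0
C4: 3C, 1Br → 0 + 1 = +1
Difference: 0 − (+1) = -1.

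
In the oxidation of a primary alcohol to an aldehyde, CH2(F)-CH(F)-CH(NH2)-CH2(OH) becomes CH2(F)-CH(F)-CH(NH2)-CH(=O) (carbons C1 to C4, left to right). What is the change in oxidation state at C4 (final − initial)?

Before: C4 has 1 bond to C, 2 bonds to H, 1 bond to O → oxidation state -1.
After: C4 has 1 bond to C, 1 bond to H, 2 bonds to O → oxidation state +1.
Δ = +1 − (-1) = +2, so this is an oxidation at C4.

+2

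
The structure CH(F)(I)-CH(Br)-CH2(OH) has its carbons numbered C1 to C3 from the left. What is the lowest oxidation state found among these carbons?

-1

Assign +1 per bond to O/N/halogen, −1 per bond to H or an electropositive element, and 0 per bond to carbon. Tallying each carbon:
C1: 1C, 1H, 1F, 1I → 0 − 1 + 1 + 1 = +1
C2: 2C, 1H, 1Br → 0 − 1 + 1 = 0
C3: 1C, 2H, 1O → 0 − 2 + 1 = -1
The lowest value is -1.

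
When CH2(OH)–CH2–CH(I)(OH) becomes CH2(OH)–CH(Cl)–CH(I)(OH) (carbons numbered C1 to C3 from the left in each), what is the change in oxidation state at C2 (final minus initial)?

Before: C2 has 2 bonds to C, 2 bonds to H → oxidation state -2.
After: C2 has 2 bonds to C, 1 bond to H, 1 bond to Cl → oxidation state 0.
Δ = 0 − (-2) = +2, so this is an oxidation at C2.

+2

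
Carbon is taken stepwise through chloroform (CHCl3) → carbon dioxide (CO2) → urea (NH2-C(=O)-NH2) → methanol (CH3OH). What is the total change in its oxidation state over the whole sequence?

Carbon oxidation states along the series — chloroform: +2, carbon dioxide: +4, urea: +4, methanol: -2.
Net change = -2 − (+2) = -4.

-4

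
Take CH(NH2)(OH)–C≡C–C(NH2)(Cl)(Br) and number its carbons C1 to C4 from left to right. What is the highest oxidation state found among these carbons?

+3

Bonds to more-electronegative neighbours contribute +1 each, bonds to H or metals contribute −1 each, and C–C bonds contribute 0. Tallying each carbon:
C1: 1C, 1H, 1O, 1N → 0 − 1 + 1 + 1 = +1
C2: 4C → 0 = 0
C3: 4C → 0 = 0
C4: 1C, 1N, 1Cl, 1Br → 0 + 1 + 1 + 1 = +3
The highest value is +3.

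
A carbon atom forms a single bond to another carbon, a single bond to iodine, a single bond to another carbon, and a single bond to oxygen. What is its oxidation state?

The carbon has one bond to C (0), one bond to C (0), one bond to O (+1), one bond to I (+1).
Oxidation state = 0 + 0 + 1 + 1 = +2.

+2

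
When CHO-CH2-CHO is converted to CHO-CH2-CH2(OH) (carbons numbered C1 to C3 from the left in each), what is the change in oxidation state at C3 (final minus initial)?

-2

Before: C3 has 1 bond to C, 1 bond to H, 2 bonds to O → oxidation state +1.
After: C3 has 1 bond to C, 2 bonds to H, 1 bond to O → oxidation state -1.
Δ = -1 − (+1) = -2, so this is a reduction at C3.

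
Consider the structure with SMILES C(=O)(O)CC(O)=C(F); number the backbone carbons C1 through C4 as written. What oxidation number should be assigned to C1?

+3

C1 has one bond to C (0), a double bond to O (2×+1 = +2), one bond to O (+1).
Oxidation state = 0 + 2 + 1 = +3.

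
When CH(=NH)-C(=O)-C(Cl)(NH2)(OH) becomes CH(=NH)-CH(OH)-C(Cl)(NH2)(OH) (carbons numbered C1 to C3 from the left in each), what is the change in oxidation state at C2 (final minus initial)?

Before: C2 has 2 bonds to C, 2 bonds to O → oxidation state +2.
After: C2 has 2 bonds to C, 1 bond to H, 1 bond to O → oxidation state 0.
Δ = 0 − (+2) = -2, so this is a reduction at C2.

-2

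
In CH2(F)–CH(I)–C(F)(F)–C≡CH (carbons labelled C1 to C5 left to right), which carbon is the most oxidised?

Bonds to more-electronegative neighbours contribute +1 each, bonds to H or metals contribute −1 each, and C–C bonds contribute 0. Tallying each carbon:
C1: 1C, 2H, 1F → 0 − 2 + 1 = -1
C2: 2C, 1H, 1I → 0 − 1 + 1 = 0
C3: 2C, 2F → 0 + 2 = +2
C4: 4C → 0 = 0
C5: 3C, 1H → 0 − 1 = -1
The most oxidised carbon is C3 at +2.

C3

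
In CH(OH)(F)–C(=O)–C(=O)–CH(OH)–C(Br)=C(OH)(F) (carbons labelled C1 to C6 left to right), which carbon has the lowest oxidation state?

C4

Tallying each carbon's bonds:
C1: 1C, 1H, 1O, 1F → 0 − 1 + 1 + 1 = +1
C2: 2C, 2O → 0 + 2 = +2
C3: 2C, 2O → 0 + 2 = +2
C4: 2C, 1H, 1O → 0 − 1 + 1 = 0
C5: 3C, 1Br → 0 + 1 = +1
C6: 2C, 1O, 1F → 0 + 1 + 1 = +2
The most reduced carbon is C4 at 0.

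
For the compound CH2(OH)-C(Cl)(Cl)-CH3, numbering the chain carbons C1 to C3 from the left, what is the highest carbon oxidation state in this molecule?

+2

Bonds to more-electronegative neighbours contribute +1 each, bonds to H or metals contribute −1 each, and C–C bonds contribute 0. Tallying each carbon:
C1: 1C, 2H, 1O → 0 − 2 + 1 = -1
C2: 2C, 2Cl → 0 + 2 = +2
C3: 1C, 3H → 0 − 3 = -3
The highest value is +2.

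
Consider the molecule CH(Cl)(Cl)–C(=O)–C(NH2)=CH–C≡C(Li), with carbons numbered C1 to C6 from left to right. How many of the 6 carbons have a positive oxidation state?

3

Each bond to a more electronegative atom (O, N, halogen) counts +1, each bond to a less electronegative atom (H, metal, B, Si) counts −1, and each C–C bond counts 0. Tallying each carbon:
C1: 1C, 1H, 2Cl → 0 − 1 + 2 = +1
C2: 2C, 2O → 0 + 2 = +2
C3: 3C, 1N → 0 + 1 = +1
C4: 3C, 1H → 0 − 1 = -1
C5: 4C → 0 = 0
C6: 3C, 1Li → 0 − 1 = -1
3 carbons (C1, C2, C3) meet the condition.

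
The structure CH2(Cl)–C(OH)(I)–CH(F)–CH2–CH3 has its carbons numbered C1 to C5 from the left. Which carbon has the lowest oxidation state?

Tallying each carbon's bonds:
C1: 1C, 2H, 1Cl → 0 − 2 + 1 = -1
C2: 2C, 1O, 1I → 0 + 1 + 1 = +2
C3: 2C, 1H, 1F → 0 − 1 + 1 = 0
C4: 2C, 2H → 0 − 2 = -2
C5: 1C, 3H → 0 − 3 = -3
The most reduced carbon is C5 at -3.

C5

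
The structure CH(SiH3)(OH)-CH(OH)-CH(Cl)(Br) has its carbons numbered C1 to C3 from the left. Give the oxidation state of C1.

Count +1 for every bond to an atom more electronegative than carbon and −1 for every bond to one less electronegative; C–C bonds are 0.
C1 has one bond to C (0), one bond to H (-1), one bond to Si (-1), one bond to O (+1).
Oxidation state = 0 − 1 − 1 + 1 = -1.

-1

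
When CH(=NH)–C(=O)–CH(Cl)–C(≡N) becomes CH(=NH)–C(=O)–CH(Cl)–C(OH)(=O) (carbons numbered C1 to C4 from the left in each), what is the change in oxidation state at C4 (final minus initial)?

0

Before: C4 has 1 bond to C, 3 bonds to N → oxidation state +3.
After: C4 has 1 bond to C, 3 bonds to O → oxidation state +3.
Δ = +3 − (+3) = 0, so no net redox change at C4.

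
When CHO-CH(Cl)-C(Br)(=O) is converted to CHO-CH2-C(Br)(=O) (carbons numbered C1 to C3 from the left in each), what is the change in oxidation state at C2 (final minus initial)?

Before: C2 has 2 bonds to C, 1 bond to H, 1 bond to Cl → oxidation state 0.
After: C2 has 2 bonds to C, 2 bonds to H → oxidation state -2.
Δ = -2 − (0) = -2, so this is a reduction at C2.

-2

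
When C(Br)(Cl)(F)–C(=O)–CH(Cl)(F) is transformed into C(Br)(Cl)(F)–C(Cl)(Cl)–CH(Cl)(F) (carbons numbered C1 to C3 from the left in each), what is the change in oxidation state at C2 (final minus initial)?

Before: C2 has 2 bonds to C, 2 bonds to O → oxidation state +2.
After: C2 has 2 bonds to C, 2 bonds to Cl → oxidation state +2.
Δ = +2 − (+2) = 0, so no net redox change at C2.

0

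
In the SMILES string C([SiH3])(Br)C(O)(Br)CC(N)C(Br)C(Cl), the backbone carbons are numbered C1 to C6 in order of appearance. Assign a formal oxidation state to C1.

C1 has one bond to C (0), one bond to Si (-1), one bond to H (-1), one bond to Br (+1).
Oxidation state = 0 − 1 − 1 + 1 = -1.

-1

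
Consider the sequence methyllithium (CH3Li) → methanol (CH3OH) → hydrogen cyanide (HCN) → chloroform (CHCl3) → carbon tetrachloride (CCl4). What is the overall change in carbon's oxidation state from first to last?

+8

Carbon oxidation states along the series — methyllithium: -4, methanol: -2, hydrogen cyanide: +2, chloroform: +2, carbon tetrachloride: +4.
Net change = +4 − (-4) = +8.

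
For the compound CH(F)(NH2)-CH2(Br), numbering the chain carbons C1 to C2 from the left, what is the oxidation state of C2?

-1

Assign +1 per bond to O/N/halogen, −1 per bond to H or an electropositive element, and 0 per bond to carbon.
C2 has one bond to C (0), one bond to H (-1), one bond to Br (+1), one bond to H (-1).
Oxidation state = 0 − 1 + 1 − 1 = -1.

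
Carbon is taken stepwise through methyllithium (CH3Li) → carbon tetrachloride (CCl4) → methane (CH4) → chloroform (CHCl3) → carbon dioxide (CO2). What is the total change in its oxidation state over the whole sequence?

Carbon oxidation states along the series — methyllithium: -4, carbon tetrachloride: +4, methane: -4, chloroform: +2, carbon dioxide: +4.
Net change = +4 − (-4) = +8.

+8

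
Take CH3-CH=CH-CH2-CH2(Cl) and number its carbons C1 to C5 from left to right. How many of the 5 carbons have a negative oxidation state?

5

Tallying each carbon's bonds:
C1: 1C, 3H → 0 − 3 = -3
C2: 3C, 1H → 0 − 1 = -1
C3: 3C, 1H → 0 − 1 = -1
C4: 2C, 2H → 0 − 2 = -2
C5: 1C, 2H, 1Cl → 0 − 2 + 1 = -1
5 carbons (C1, C2, C3, C4, C5) meet the condition.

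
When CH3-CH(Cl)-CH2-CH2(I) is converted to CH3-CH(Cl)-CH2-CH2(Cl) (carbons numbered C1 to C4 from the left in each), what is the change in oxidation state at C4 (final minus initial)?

Before: C4 has 1 bond to C, 2 bonds to H, 1 bond to I → oxidation state -1.
After: C4 has 1 bond to C, 2 bonds to H, 1 bond to Cl → oxidation state -1.
Δ = -1 − (-1) = 0, so no net redox change at C4.

0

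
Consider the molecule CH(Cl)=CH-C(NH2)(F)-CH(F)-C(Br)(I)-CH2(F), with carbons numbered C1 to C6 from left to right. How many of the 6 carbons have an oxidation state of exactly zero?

Bonds to more-electronegative neighbours contribute +1 each, bonds to H or metals contribute −1 each, and C–C bonds contribute 0. Tallying each carbon:
C1: 2C, 1H, 1Cl → 0 − 1 + 1 = 0
C2: 3C, 1H → 0 − 1 = -1
C3: 2C, 1N, 1F → 0 + 1 + 1 = +2
C4: 2C, 1H, 1F → 0 − 1 + 1 = 0
C5: 2C, 1Br, 1I → 0 + 1 + 1 = +2
C6: 1C, 2H, 1F → 0 − 2 + 1 = -1
2 carbons (C1, C4) meet the condition.

2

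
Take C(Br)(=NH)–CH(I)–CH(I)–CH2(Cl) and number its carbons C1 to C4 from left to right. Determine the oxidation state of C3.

C3 has one bond to C (0), one bond to C (0), one bond to I (+1), one bond to H (-1).
Oxidation state = 0 + 0 + 1 − 1 = 0.

0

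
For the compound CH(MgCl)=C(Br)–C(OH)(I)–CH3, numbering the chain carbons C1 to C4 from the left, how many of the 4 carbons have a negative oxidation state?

2

Tallying each carbon's bonds:
C1: 2C, 1H, 1Mg → 0 − 1 − 1 = -2
C2: 3C, 1Br → 0 + 1 = +1
C3: 2C, 1O, 1I → 0 + 1 + 1 = +2
C4: 1C, 3H → 0 − 3 = -3
2 carbons (C1, C4) meet the condition.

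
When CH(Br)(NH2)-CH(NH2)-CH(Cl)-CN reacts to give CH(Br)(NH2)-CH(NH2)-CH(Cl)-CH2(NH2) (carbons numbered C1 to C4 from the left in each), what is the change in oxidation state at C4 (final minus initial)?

-4

Before: C4 has 1 bond to C, 3 bonds to N → oxidation state +3.
After: C4 has 1 bond to C, 2 bonds to H, 1 bond to N → oxidation state -1.
Δ = -1 − (+3) = -4, so this is a reduction at C4.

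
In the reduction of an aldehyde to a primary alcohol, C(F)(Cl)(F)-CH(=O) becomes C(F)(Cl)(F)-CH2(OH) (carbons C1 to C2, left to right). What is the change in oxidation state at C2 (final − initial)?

-2

Before: C2 has 1 bond to C, 1 bond to H, 2 bonds to O → oxidation state +1.
After: C2 has 1 bond to C, 2 bonds to H, 1 bond to O → oxidation state -1.
Δ = -1 − (+1) = -2, so this is a reduction at C2.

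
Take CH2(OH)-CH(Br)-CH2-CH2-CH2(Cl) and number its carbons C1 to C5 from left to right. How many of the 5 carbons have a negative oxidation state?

Count +1 for every bond to an atom more electronegative than carbon and −1 for every bond to one less electronegative; C–C bonds are 0. Tallying each carbon:
C1: 1C, 2H, 1O → 0 − 2 + 1 = -1
C2: 2C, 1H, 1Br → 0 − 1 + 1 = 0
C3: 2C, 2H → 0 − 2 = -2
C4: 2C, 2H → 0 − 2 = -2
C5: 1C, 2H, 1Cl → 0 − 2 + 1 = -1
4 carbons (C1, C3, C4, C5) meet the condition.

4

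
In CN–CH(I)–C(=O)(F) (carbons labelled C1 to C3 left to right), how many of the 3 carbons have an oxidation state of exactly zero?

Tallying each carbon's bonds:
C1: 1C, 3N → 0 + 3 = +3
C2: 2C, 1H, 1I → 0 − 1 + 1 = 0
C3: 1C, 2O, 1F → 0 + 2 + 1 = +3
1 carbon (C2) meets the condition.

1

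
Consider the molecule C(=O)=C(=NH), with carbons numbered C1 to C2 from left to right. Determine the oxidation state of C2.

+2

C2 has a double bond to C (2×0 = 0), a double bond to N (2×+1 = +2).
Oxidation state = 0 + 2 = +2.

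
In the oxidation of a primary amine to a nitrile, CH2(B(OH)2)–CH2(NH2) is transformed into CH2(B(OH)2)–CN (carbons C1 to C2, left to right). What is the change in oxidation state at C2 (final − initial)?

+4

Before: C2 has 1 bond to C, 2 bonds to H, 1 bond to N → oxidation state -1.
After: C2 has 1 bond to C, 3 bonds to N → oxidation state +3.
Δ = +3 − (-1) = +4, so this is an oxidation at C2.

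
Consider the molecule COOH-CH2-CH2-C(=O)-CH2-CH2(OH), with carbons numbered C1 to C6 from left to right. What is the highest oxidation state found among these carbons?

+3

Tallying each carbon's bonds:
C1: 1C, 3O → 0 + 3 = +3
C2: 2C, 2H → 0 − 2 = -2
C3: 2C, 2H → 0 − 2 = -2
C4: 2C, 2O → 0 + 2 = +2
C5: 2C, 2H → 0 − 2 = -2
C6: 1C, 2H, 1O → 0 − 2 + 1 = -1
The highest value is +3.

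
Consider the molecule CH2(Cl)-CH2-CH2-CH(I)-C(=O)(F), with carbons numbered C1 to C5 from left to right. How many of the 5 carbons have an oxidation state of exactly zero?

1

Tallying each carbon's bonds:
C1: 1C, 2H, 1Cl → 0 − 2 + 1 = -1
C2: 2C, 2H → 0 − 2 = -2
C3: 2C, 2H → 0 − 2 = -2
C4: 2C, 1H, 1I → 0 − 1 + 1 = 0
C5: 1C, 2O, 1F → 0 + 2 + 1 = +3
1 carbon (C4) meets the condition.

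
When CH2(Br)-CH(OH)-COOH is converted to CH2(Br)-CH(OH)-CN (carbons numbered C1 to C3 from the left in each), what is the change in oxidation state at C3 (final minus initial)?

Before: C3 has 1 bond to C, 3 bonds to O → oxidation state +3.
After: C3 has 1 bond to C, 3 bonds to N → oxidation state +3.
Δ = +3 − (+3) = 0, so no net redox change at C3.

0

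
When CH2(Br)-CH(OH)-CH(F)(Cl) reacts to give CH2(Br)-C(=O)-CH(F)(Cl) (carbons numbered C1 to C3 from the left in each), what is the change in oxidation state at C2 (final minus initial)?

Before: C2 has 2 bonds to C, 1 bond to H, 1 bond to O → oxidation state 0.
After: C2 has 2 bonds to C, 2 bonds to O → oxidation state +2.
Δ = +2 − (0) = +2, so this is an oxidation at C2.

+2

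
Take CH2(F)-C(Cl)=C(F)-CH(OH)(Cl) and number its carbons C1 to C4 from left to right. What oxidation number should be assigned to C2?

Assign +1 per bond to O/N/halogen, −1 per bond to H or an electropositive element, and 0 per bond to carbon.
C2 has one bond to C (0), a double bond to C (2×0 = 0), one bond to Cl (+1).
Oxidation state = 0 + 0 + 1 = +1.

+1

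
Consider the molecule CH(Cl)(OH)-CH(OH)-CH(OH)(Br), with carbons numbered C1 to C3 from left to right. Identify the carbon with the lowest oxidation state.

Tallying each carbon's bonds:
C1: 1C, 1H, 1O, 1Cl → 0 − 1 + 1 + 1 = +1
C2: 2C, 1H, 1O → 0 − 1 + 1 = 0
C3: 1C, 1H, 1O, 1Br → 0 − 1 + 1 + 1 = +1
The most reduced carbon is C2 at 0.

C2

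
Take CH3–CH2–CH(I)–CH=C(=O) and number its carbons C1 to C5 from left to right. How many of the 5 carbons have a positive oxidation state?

1

Tallying each carbon's bonds:
C1: 1C, 3H → 0 − 3 = -3
C2: 2C, 2H → 0 − 2 = -2
C3: 2C, 1H, 1I → 0 − 1 + 1 = 0
C4: 3C, 1H → 0 − 1 = -1
C5: 2C, 2O → 0 + 2 = +2
1 carbon (C5) meets the condition.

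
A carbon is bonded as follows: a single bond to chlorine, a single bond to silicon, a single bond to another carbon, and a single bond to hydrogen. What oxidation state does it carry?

-1

Assign +1 per bond to O/N/halogen, −1 per bond to H or an electropositive element, and 0 per bond to carbon.
The carbon has one bond to C (0), one bond to H (-1), one bond to Cl (+1), one bond to Si (-1).
Oxidation state = 0 − 1 + 1 − 1 = -1.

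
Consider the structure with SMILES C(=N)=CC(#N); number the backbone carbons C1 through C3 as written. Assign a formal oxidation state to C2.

Bonds to more-electronegative neighbours contribute +1 each, bonds to H or metals contribute −1 each, and C–C bonds contribute 0.
C2 has a double bond to C (2×0 = 0), one bond to C (0), one bond to H (-1).
Oxidation state = 0 + 0 − 1 = -1.

-1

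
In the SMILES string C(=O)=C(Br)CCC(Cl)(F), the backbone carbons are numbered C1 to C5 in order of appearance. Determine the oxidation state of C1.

+2

Bonds to more-electronegative neighbours contribute +1 each, bonds to H or metals contribute −1 each, and C–C bonds contribute 0.
C1 has a double bond to C (2×0 = 0), a double bond to O (2×+1 = +2).
Oxidation state = 0 + 2 = +2.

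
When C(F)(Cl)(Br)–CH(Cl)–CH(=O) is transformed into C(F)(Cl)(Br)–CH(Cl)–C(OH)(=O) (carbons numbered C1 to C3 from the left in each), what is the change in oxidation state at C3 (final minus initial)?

Before: C3 has 1 bond to C, 1 bond to H, 2 bonds to O → oxidation state +1.
After: C3 has 1 bond to C, 3 bonds to O → oxidation state +3.
Δ = +3 − (+1) = +2, so this is an oxidation at C3.

+2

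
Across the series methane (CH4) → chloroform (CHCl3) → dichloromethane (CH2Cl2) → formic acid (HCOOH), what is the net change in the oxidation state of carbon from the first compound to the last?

Carbon oxidation states along the series — methane: -4, chloroform: +2, dichloromethane: 0, formic acid: +2.
Net change = +2 − (-4) = +6.

+6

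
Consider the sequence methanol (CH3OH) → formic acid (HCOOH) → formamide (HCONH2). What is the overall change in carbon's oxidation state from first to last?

Carbon oxidation states along the series — methanol: -2, formic acid: +2, formamide: +2.
Net change = +2 − (-2) = +4.

+4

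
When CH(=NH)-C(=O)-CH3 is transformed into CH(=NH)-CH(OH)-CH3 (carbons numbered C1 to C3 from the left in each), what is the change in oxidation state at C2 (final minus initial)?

Before: C2 has 2 bonds to C, 2 bonds to O → oxidation state +2.
After: C2 has 2 bonds to C, 1 bond to H, 1 bond to O → oxidation state 0.
Δ = 0 − (+2) = -2, so this is a reduction at C2.

-2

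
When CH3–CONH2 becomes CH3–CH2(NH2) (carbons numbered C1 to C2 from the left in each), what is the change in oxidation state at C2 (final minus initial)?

Before: C2 has 1 bond to C, 2 bonds to O, 1 bond to N → oxidation state +3.
After: C2 has 1 bond to C, 2 bonds to H, 1 bond to N → oxidation state -1.
Δ = -1 − (+3) = -4, so this is a reduction at C2.

-4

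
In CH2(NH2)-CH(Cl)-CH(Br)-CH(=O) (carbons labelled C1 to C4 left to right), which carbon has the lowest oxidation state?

Tallying each carbon's bonds:
C1: 1C, 2H, 1N → 0 − 2 + 1 = -1
C2: 2C, 1H, 1Cl → 0 − 1 + 1 = 0
C3: 2C, 1H, 1Br → 0 − 1 + 1 = 0
C4: 1C, 1H, 2O → 0 − 1 + 2 = +1
The most reduced carbon is C1 at -1.

C1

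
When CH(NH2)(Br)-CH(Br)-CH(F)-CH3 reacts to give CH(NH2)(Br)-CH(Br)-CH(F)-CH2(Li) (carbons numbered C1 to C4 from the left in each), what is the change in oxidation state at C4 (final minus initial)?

Before: C4 has 1 bond to C, 3 bonds to H → oxidation state -3.
After: C4 has 1 bond to C, 2 bonds to H, 1 bond to Li → oxidation state -3.
Δ = -3 − (-3) = 0, so no net redox change at C4.

0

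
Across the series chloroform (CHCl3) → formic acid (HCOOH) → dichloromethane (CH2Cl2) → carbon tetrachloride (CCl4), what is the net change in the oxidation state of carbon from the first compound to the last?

+2

Carbon oxidation states along the series — chloroform: +2, formic acid: +2, dichloromethane: 0, carbon tetrachloride: +4.
Net change = +4 − (+2) = +2.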